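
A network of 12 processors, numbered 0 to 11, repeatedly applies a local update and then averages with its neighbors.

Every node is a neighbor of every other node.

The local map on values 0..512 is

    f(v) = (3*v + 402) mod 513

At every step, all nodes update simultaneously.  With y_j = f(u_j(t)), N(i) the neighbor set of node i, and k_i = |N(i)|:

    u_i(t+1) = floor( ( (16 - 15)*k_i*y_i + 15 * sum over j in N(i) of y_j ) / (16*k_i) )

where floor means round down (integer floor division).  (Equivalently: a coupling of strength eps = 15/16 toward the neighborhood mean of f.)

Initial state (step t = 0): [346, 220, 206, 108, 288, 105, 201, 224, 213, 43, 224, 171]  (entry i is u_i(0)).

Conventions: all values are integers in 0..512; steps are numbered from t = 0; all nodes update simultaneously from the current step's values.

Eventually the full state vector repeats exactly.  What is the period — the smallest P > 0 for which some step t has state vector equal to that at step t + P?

Answer: 18
Key observation: The state at step 22, [18, 19, 18, 19, 19, 19, 18, 19, 19, 19, 19, 18], reappears at step 40 — and no state repeats earlier — so the cycle the system enters has period 18.

Derivation:
t=0: [346, 220, 206, 108, 288, 105, 201, 224, 213, 43, 224, 171]
t=1: [215, 223, 213, 219, 219, 220, 213, 223, 224, 224, 223, 215]
t=2: [34, 33, 34, 33, 33, 33, 34, 33, 33, 33, 33, 34]
t=3: [501, 502, 501, 502, 502, 502, 501, 502, 502, 502, 502, 501]
t=4: [368, 367, 368, 367, 367, 367, 368, 367, 367, 367, 367, 368]
t=5: [477, 478, 477, 478, 478, 478, 477, 478, 478, 478, 478, 477]
t=6: [296, 295, 296, 295, 295, 295, 296, 295, 295, 295, 295, 296]
t=7: [261, 262, 261, 262, 262, 262, 261, 262, 262, 262, 262, 261]
t=8: [161, 160, 161, 160, 160, 160, 161, 160, 160, 160, 160, 161]
t=9: [369, 370, 369, 370, 370, 370, 369, 370, 370, 370, 370, 369]
t=10: [485, 484, 485, 484, 484, 484, 485, 484, 484, 484, 484, 485]
t=11: [315, 316, 315, 316, 316, 316, 315, 316, 316, 316, 316, 315]
t=12: [323, 322, 323, 322, 322, 322, 323, 322, 322, 322, 322, 323]
t=13: [342, 343, 342, 343, 343, 343, 342, 343, 343, 343, 343, 342]
t=14: [404, 403, 404, 403, 403, 403, 404, 403, 403, 403, 403, 404]
t=15: [72, 73, 72, 73, 73, 73, 72, 73, 73, 73, 73, 72]
t=16: [107, 106, 107, 106, 106, 106, 107, 106, 106, 106, 106, 107]
t=17: [207, 208, 207, 208, 208, 208, 207, 208, 208, 208, 208, 207]
t=18: [162, 173, 162, 173, 173, 173, 162, 173, 173, 173, 173, 162]
t=19: [397, 396, 397, 396, 396, 396, 397, 396, 396, 396, 396, 397]
t=20: [51, 52, 51, 52, 52, 52, 51, 52, 52, 52, 52, 51]
t=21: [44, 43, 44, 43, 43, 43, 44, 43, 43, 43, 43, 44]
t=22: [18, 19, 18, 19, 19, 19, 18, 19, 19, 19, 19, 18]
t=23: [458, 457, 458, 457, 457, 457, 458, 457, 457, 457, 457, 458]
t=24: [234, 235, 234, 235, 235, 235, 234, 235, 235, 235, 235, 234]
t=25: [80, 79, 80, 79, 79, 79, 80, 79, 79, 79, 79, 80]
t=26: [126, 127, 126, 127, 127, 127, 126, 127, 127, 127, 127, 126]
t=27: [269, 268, 269, 268, 268, 268, 269, 268, 268, 268, 268, 269]
t=28: [180, 181, 180, 181, 181, 181, 180, 181, 181, 181, 181, 180]
t=29: [431, 430, 431, 430, 430, 430, 431, 430, 430, 430, 430, 431]
t=30: [153, 154, 153, 154, 154, 154, 153, 154, 154, 154, 154, 153]
t=31: [350, 349, 350, 349, 349, 349, 350, 349, 349, 349, 349, 350]
t=32: [423, 424, 423, 424, 424, 424, 423, 424, 424, 424, 424, 423]
t=33: [134, 133, 134, 133, 133, 133, 134, 133, 133, 133, 133, 134]
t=34: [288, 289, 288, 289, 289, 289, 288, 289, 289, 289, 289, 288]
t=35: [242, 241, 242, 241, 241, 241, 242, 241, 241, 241, 241, 242]
t=36: [99, 100, 99, 100, 100, 100, 99, 100, 100, 100, 100, 99]
t=37: [188, 187, 188, 187, 187, 187, 188, 187, 187, 187, 187, 188]
t=38: [450, 451, 450, 451, 451, 451, 450, 451, 451, 451, 451, 450]
t=39: [215, 214, 215, 214, 214, 214, 215, 214, 214, 214, 214, 215]
t=40: [18, 19, 18, 19, 19, 19, 18, 19, 19, 19, 19, 18]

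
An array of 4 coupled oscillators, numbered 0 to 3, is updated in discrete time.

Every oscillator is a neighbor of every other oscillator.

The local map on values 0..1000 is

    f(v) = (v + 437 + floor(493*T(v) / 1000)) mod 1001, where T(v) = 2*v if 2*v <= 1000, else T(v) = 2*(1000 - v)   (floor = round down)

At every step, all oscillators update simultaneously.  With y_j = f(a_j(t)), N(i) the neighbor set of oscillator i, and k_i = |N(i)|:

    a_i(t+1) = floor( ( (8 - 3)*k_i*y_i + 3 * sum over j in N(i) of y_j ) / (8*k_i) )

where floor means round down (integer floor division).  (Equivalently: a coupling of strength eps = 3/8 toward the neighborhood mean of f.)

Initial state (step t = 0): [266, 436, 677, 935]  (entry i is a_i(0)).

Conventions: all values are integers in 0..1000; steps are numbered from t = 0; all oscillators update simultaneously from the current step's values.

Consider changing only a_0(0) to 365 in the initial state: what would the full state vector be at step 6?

Answer: [16, 17, 18, 18]
Key observation: This trace re-runs the system from the modified initial state.

Derivation:
t=0: [365, 436, 677, 935]
t=1: [245, 316, 381, 383]
t=2: [633, 203, 267, 269]
t=3: [616, 821, 884, 886]
t=4: [431, 432, 433, 433]
t=5: [292, 293, 294, 294]
t=6: [16, 17, 18, 18]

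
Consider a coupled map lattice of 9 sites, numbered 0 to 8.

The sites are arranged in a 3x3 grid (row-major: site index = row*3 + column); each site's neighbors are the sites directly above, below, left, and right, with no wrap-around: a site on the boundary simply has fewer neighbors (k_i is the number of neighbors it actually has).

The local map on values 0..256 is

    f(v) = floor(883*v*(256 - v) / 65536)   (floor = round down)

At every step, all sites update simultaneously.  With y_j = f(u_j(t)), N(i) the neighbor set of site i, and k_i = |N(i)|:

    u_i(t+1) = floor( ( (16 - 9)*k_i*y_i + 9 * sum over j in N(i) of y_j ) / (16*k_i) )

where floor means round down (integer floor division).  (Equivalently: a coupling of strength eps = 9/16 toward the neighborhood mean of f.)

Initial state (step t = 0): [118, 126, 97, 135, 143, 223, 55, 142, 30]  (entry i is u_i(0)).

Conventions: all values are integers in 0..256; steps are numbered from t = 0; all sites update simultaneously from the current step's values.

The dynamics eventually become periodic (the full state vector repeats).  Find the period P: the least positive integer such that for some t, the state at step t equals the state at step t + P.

Answer: 4
Key observation: The state at step 17, [218, 218, 217, 218, 217, 217, 217, 217, 217], reappears at step 21 — and no state repeats earlier — so the cycle the system enters has period 4.

Derivation:
t=0: [118, 126, 97, 135, 143, 223, 55, 142, 30]
t=1: [219, 216, 180, 205, 201, 139, 187, 180, 128]
t=2: [119, 133, 174, 141, 157, 199, 166, 181, 209]
t=3: [219, 212, 188, 213, 200, 166, 200, 181, 151]
t=4: [117, 135, 166, 130, 154, 188, 151, 175, 200]
t=5: [219, 214, 198, 216, 205, 180, 208, 190, 167]
t=6: [114, 128, 153, 122, 144, 173, 138, 162, 186]
t=7: [219, 217, 208, 218, 212, 197, 215, 204, 188]
t=8: [110, 118, 134, 114, 128, 149, 122, 139, 159]
t=9: [217, 218, 218, 218, 218, 214, 219, 217, 212]
t=10: [112, 111, 113, 111, 112, 118, 110, 114, 120]
t=11: [216, 216, 217, 216, 217, 218, 216, 217, 218]
t=12: [116, 115, 113, 115, 114, 112, 115, 113, 111]
t=13: [218, 217, 217, 218, 217, 217, 217, 217, 216]
t=14: [111, 113, 114, 112, 113, 114, 113, 114, 114]
t=15: [216, 217, 217, 216, 217, 217, 217, 217, 218]
t=16: [115, 114, 114, 115, 114, 113, 114, 113, 112]
t=17: [218, 218, 217, 218, 217, 217, 217, 217, 217]
t=18: [111, 112, 113, 112, 113, 114, 113, 114, 114]
t=19: [216, 216, 217, 216, 217, 217, 217, 217, 218]
t=20: [116, 115, 114, 115, 114, 113, 114, 113, 112]
t=21: [218, 218, 217, 218, 217, 217, 217, 217, 217]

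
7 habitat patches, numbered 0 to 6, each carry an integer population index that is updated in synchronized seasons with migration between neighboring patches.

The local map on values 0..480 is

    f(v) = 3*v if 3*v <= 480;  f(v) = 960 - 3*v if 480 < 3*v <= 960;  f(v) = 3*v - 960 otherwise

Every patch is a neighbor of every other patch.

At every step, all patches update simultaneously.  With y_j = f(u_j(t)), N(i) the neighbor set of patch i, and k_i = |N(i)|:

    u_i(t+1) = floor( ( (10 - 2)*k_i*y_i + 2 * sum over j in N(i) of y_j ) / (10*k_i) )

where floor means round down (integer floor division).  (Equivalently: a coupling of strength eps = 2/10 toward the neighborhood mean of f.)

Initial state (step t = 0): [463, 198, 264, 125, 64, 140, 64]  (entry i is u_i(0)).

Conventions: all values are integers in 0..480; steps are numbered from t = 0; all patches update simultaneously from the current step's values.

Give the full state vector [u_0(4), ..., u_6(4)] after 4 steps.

Simulating step by step:
t=0: [463, 198, 264, 125, 64, 140, 64]
t=1: [400, 352, 200, 358, 218, 393, 218]
t=2: [238, 128, 330, 142, 289, 222, 289]
t=3: [240, 346, 75, 378, 123, 277, 123]
t=4: [236, 112, 225, 186, 335, 151, 335]

Answer: [236, 112, 225, 186, 335, 151, 335]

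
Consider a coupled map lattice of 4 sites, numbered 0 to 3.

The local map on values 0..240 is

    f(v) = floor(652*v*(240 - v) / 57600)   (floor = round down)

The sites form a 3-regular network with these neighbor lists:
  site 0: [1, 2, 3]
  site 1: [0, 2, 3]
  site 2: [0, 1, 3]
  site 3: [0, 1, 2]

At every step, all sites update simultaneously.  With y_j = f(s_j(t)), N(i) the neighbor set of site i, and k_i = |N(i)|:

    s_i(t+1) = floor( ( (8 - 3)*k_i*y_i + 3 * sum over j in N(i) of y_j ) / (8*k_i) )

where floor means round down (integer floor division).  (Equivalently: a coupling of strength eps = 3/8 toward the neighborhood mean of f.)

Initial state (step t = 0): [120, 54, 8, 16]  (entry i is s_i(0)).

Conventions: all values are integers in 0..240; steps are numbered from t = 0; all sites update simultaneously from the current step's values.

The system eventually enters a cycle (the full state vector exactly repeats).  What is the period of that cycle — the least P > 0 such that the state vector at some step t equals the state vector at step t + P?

Answer: 2
Key observation: The state at step 9, [152, 152, 152, 152], reappears at step 11 — and no state repeats earlier — so the cycle the system enters has period 2.

Derivation:
t=0: [120, 54, 8, 16]
t=1: [123, 98, 52, 62]
t=2: [150, 147, 124, 131]
t=3: [154, 155, 159, 159]
t=4: [148, 148, 146, 146]
t=5: [154, 154, 154, 154]
t=6: [149, 149, 149, 149]
t=7: [153, 153, 153, 153]
t=8: [150, 150, 150, 150]
t=9: [152, 152, 152, 152]
t=10: [151, 151, 151, 151]
t=11: [152, 152, 152, 152]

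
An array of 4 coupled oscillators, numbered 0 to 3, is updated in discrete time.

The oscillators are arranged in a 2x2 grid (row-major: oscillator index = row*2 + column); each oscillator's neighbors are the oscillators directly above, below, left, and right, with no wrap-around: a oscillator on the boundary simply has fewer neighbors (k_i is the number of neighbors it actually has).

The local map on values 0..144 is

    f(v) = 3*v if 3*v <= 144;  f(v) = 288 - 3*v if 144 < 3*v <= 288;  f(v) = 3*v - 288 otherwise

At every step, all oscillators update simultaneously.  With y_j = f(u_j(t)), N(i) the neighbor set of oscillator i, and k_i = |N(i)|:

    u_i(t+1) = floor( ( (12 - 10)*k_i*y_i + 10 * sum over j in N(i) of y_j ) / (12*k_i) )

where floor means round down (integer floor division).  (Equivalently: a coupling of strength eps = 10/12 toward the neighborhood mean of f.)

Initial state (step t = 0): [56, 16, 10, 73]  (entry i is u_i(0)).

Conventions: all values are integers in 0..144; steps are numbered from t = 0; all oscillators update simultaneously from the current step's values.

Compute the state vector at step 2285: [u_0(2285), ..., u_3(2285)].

Answer: [72, 72, 72, 72]
Key observation: The state at step 12, [72, 72, 72, 72], reappears at step 13: the system is in a cycle of period 1 from step 12 on.  Therefore the state at step 2285 equals the state at step 12 + ((2285 - 12) mod 1) = 12, which is [72, 72, 72, 72].

Derivation:
t=0: [56, 16, 10, 73]
t=1: [52, 86, 83, 44]
t=2: [50, 115, 116, 50]
t=3: [71, 124, 125, 71]
t=4: [83, 76, 77, 83]
t=5: [55, 42, 42, 55]
t=6: [125, 123, 123, 125]
t=7: [82, 86, 86, 82]
t=8: [32, 40, 40, 32]
t=9: [116, 100, 100, 116]
t=10: [20, 52, 52, 20]
t=11: [120, 72, 72, 120]
t=12: [72, 72, 72, 72]
t=13: [72, 72, 72, 72]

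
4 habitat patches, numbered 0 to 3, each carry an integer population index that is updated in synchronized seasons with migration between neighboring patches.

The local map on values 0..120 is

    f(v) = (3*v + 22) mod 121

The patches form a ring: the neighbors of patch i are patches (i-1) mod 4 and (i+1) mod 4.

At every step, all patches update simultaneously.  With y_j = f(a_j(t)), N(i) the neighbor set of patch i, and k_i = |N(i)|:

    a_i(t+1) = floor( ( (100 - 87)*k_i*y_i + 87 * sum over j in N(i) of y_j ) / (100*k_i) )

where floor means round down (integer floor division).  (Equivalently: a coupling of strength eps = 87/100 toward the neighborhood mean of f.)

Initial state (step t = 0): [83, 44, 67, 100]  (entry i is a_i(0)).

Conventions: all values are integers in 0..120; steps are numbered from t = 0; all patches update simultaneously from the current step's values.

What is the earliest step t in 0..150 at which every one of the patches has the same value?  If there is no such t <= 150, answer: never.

Simulating step by step:
t=0: [83, 44, 67, 100]  (not all equal)
t=1: [52, 61, 62, 67]  (not all equal)
t=2: [88, 73, 92, 75]  (not all equal)
t=3: [60, 59, 61, 44]  (not all equal)
t=4: [58, 81, 59, 76]  (not all equal)
t=5: [23, 69, 23, 67]  (not all equal)
t=6: [103, 93, 103, 92]  (not all equal)
t=7: [61, 85, 61, 84]  (not all equal)
t=8: [40, 77, 40, 77]  (not all equal)
t=9: [12, 19, 12, 19]  (not all equal)
t=10: [76, 60, 76, 60]  (not all equal)
t=11: [71, 17, 71, 17]  (not all equal)
t=12: [78, 108, 78, 108]  (not all equal)
t=13: [92, 25, 92, 25]  (not all equal)
t=14: [91, 61, 91, 61]  (not all equal)
t=15: [79, 57, 79, 57]  (not all equal)
t=16: [64, 24, 64, 24]  (not all equal)
t=17: [93, 93, 93, 93]  (all equal)

Answer: 17
Key observation: Synchronization is absorbing here: once all patches are equal they stay equal, and step 17 is the first all-equal step.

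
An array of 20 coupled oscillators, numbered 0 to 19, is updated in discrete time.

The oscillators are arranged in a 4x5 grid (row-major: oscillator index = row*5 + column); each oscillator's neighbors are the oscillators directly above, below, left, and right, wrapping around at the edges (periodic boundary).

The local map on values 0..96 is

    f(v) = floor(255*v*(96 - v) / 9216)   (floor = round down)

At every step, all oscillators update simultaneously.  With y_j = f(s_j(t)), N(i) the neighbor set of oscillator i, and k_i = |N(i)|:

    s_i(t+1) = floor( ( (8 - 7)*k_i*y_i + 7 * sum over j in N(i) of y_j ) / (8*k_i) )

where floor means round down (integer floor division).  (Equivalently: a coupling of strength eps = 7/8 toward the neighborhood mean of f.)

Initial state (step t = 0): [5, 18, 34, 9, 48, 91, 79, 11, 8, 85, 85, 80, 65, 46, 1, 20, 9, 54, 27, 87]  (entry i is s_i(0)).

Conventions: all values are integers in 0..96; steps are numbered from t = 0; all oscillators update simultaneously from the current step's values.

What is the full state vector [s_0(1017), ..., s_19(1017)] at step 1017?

Simulating step by step:
t=0: [5, 18, 34, 9, 48, 91, 79, 11, 8, 85, 85, 80, 65, 46, 1, 20, 9, 54, 27, 87]
t=1: [35, 32, 39, 44, 25, 23, 28, 40, 31, 24, 23, 34, 47, 35, 29, 22, 41, 48, 42, 37]
t=2: [50, 58, 60, 57, 56, 50, 54, 58, 57, 50, 49, 56, 60, 58, 53, 55, 56, 62, 61, 53]
t=3: [61, 61, 59, 60, 62, 62, 61, 60, 61, 62, 62, 61, 59, 60, 62, 62, 60, 59, 60, 61]
t=4: [58, 59, 59, 59, 58, 58, 58, 59, 58, 58, 58, 59, 59, 59, 58, 58, 59, 59, 59, 58]
t=5: [60, 60, 60, 60, 60, 60, 60, 60, 60, 60, 60, 60, 60, 60, 60, 60, 60, 60, 60, 60]
t=6: [59, 59, 59, 59, 59, 59, 59, 59, 59, 59, 59, 59, 59, 59, 59, 59, 59, 59, 59, 59]
t=7: [60, 60, 60, 60, 60, 60, 60, 60, 60, 60, 60, 60, 60, 60, 60, 60, 60, 60, 60, 60]

Answer: [60, 60, 60, 60, 60, 60, 60, 60, 60, 60, 60, 60, 60, 60, 60, 60, 60, 60, 60, 60]
Key observation: The state at step 5, [60, 60, 60, 60, 60, 60, 60, 60, 60, 60, 60, 60, 60, 60, 60, 60, 60, 60, 60, 60], reappears at step 7: the system is in a cycle of period 2 from step 5 on.  Therefore the state at step 1017 equals the state at step 5 + ((1017 - 5) mod 2) = 5, which is [60, 60, 60, 60, 60, 60, 60, 60, 60, 60, 60, 60, 60, 60, 60, 60, 60, 60, 60, 60].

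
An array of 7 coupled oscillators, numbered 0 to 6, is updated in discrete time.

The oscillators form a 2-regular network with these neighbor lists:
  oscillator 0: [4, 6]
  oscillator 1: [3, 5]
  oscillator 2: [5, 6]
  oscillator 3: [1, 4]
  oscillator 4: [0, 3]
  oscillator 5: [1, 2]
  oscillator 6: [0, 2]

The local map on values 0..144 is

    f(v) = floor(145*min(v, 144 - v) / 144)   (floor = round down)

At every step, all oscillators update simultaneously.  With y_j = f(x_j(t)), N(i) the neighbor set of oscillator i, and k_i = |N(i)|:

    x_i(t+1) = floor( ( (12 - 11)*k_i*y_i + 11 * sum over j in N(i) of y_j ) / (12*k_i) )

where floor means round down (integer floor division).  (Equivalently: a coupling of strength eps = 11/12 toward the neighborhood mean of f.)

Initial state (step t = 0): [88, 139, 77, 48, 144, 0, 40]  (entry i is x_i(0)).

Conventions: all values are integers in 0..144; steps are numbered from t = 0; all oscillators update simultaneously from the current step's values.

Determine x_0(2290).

Simulating step by step:
t=0: [88, 139, 77, 48, 144, 0, 40]
t=1: [23, 22, 23, 6, 47, 33, 59]
t=2: [50, 19, 44, 32, 17, 23, 26]
t=3: [23, 26, 26, 19, 39, 30, 45]
t=4: [40, 24, 36, 31, 22, 26, 26]
t=5: [25, 28, 26, 23, 34, 29, 37]
t=6: [34, 26, 32, 30, 24, 27, 26]
t=7: [25, 28, 26, 25, 31, 28, 32]
t=8: [30, 26, 29, 29, 25, 27, 26]
t=9: [25, 27, 26, 25, 29, 27, 29]
t=10: [28, 26, 27, 27, 25, 26, 25]
t=11: [25, 26, 25, 25, 27, 26, 27]
t=12: [26, 25, 26, 26, 25, 25, 25]
t=13: [25, 25, 25, 25, 25, 25, 25]
t=14: [25, 25, 25, 25, 25, 25, 25]

Answer: x_0(2290) = 25
Key observation: The state at step 13, [25, 25, 25, 25, 25, 25, 25], reappears at step 14: the system is in a cycle of period 1 from step 13 on.  Therefore the state at step 2290 equals the state at step 13 + ((2290 - 13) mod 1) = 13, which is [25, 25, 25, 25, 25, 25, 25].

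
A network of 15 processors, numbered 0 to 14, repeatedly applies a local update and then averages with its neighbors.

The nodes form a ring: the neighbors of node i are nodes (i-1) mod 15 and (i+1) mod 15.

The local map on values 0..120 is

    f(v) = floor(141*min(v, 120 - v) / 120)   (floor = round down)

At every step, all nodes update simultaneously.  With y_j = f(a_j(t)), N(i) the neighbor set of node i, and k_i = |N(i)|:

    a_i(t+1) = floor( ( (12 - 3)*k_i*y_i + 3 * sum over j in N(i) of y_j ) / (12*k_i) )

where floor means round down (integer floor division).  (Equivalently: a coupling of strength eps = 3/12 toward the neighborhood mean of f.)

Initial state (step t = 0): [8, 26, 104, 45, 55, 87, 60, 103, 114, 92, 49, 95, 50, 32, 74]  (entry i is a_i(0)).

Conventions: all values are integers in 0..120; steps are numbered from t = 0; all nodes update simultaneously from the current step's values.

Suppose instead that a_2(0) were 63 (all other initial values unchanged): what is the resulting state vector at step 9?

Answer: [64, 62, 63, 64, 64, 65, 65, 64, 62, 65, 64, 62, 61, 62, 63]
Key observation: This trace re-runs the system from the modified initial state.

Derivation:
t=0: [8, 26, 63, 45, 55, 87, 60, 103, 114, 92, 49, 95, 50, 32, 74]
t=1: [17, 31, 59, 55, 59, 45, 59, 23, 11, 32, 50, 36, 51, 41, 46]
t=2: [25, 38, 64, 65, 66, 56, 61, 30, 17, 36, 53, 46, 55, 50, 48]
t=3: [34, 44, 62, 64, 63, 65, 64, 37, 23, 41, 58, 56, 62, 58, 52]
t=4: [43, 51, 65, 65, 65, 64, 62, 43, 31, 47, 65, 65, 67, 67, 59]
t=5: [53, 58, 63, 64, 64, 65, 65, 50, 40, 53, 62, 63, 62, 62, 65]
t=6: [63, 67, 66, 65, 64, 64, 63, 57, 50, 60, 67, 66, 67, 67, 64]
t=7: [65, 62, 63, 64, 64, 65, 65, 65, 60, 67, 63, 62, 62, 62, 64]
t=8: [64, 67, 66, 65, 64, 64, 64, 64, 68, 63, 65, 67, 68, 67, 65]
t=9: [64, 62, 63, 64, 64, 65, 65, 64, 62, 65, 64, 62, 61, 62, 63]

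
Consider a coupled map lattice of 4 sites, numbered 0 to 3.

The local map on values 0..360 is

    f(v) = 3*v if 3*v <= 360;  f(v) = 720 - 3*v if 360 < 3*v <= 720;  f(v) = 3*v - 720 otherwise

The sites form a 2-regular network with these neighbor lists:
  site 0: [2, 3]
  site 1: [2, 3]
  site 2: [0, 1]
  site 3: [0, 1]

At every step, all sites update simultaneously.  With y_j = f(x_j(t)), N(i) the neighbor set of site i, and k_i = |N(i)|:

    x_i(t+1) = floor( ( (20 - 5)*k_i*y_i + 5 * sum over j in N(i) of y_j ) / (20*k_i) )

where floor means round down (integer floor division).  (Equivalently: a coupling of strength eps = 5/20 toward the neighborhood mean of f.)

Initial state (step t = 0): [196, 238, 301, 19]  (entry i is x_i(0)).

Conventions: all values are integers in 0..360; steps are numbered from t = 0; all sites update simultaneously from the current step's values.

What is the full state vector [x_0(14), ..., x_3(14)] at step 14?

Answer: [169, 88, 159, 53]

Derivation:
t=0: [196, 238, 301, 19]
t=1: [129, 34, 154, 60]
t=2: [304, 131, 247, 189]
t=3: [165, 267, 80, 179]
t=4: [221, 113, 218, 175]
t=5: [75, 286, 99, 195]
t=6: [222, 157, 268, 146]
t=7: [86, 232, 100, 249]
t=8: [234, 58, 260, 55]
t=9: [41, 158, 69, 147]
t=10: [153, 245, 201, 255]
t=11: [216, 31, 122, 68]
t=12: [123, 139, 286, 173]
t=13: [305, 269, 185, 232]
t=14: [169, 88, 159, 53]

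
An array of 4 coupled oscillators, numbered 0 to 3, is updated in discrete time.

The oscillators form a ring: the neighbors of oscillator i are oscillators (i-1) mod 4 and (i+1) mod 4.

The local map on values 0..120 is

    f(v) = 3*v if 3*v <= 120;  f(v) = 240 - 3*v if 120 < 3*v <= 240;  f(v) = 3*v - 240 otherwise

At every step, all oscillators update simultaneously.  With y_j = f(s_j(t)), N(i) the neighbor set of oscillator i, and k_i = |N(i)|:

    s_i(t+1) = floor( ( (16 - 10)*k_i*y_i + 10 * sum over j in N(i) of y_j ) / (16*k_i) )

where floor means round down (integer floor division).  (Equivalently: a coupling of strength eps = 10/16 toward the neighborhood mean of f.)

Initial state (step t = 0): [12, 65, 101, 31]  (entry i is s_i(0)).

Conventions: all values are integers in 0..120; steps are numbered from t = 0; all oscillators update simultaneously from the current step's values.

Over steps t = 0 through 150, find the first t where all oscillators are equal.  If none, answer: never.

Simulating step by step:
t=0: [12, 65, 101, 31]  (not all equal)
t=1: [56, 47, 66, 65]  (not all equal)
t=2: [72, 72, 60, 52]  (not all equal)
t=3: [42, 35, 56, 57]  (not all equal)
t=4: [97, 97, 81, 84]  (not all equal)
t=5: [38, 36, 20, 21]  (not all equal)
t=6: [96, 94, 75, 78]  (not all equal)
t=7: [33, 35, 20, 21]  (not all equal)
t=8: [89, 89, 75, 73]  (not all equal)
t=9: [25, 23, 20, 21]  (not all equal)
t=10: [69, 68, 63, 65]  (not all equal)
t=11: [37, 39, 44, 43]  (not all equal)
t=12: [112, 112, 111, 110]  (not all equal)
t=13: [94, 95, 93, 92]  (not all equal)
t=14: [41, 42, 39, 38]  (not all equal)
t=15: [115, 115, 115, 115]  (all equal)

Answer: 15
Key observation: Synchronization is absorbing here: once all oscillators are equal they stay equal, and step 15 is the first all-equal step.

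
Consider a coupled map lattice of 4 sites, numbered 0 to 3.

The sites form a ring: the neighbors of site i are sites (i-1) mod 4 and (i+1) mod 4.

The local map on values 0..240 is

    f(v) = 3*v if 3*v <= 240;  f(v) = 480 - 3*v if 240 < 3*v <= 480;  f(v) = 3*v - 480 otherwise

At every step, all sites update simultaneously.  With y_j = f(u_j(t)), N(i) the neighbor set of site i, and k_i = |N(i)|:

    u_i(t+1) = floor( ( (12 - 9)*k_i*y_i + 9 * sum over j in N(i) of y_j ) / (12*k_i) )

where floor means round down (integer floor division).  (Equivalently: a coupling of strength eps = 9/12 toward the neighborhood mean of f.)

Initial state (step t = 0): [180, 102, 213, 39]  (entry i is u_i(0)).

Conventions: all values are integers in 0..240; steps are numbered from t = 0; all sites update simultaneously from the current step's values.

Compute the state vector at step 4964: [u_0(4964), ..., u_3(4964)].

Answer: [48, 48, 48, 48]
Key observation: The state at step 36, [48, 48, 48, 48], reappears at step 38: the system is in a cycle of period 2 from step 36 on.  Therefore the state at step 4964 equals the state at step 36 + ((4964 - 36) mod 2) = 36, which is [48, 48, 48, 48].

Derivation:
t=0: [180, 102, 213, 39]
t=1: [124, 125, 148, 111]
t=2: [121, 80, 103, 90]
t=3: [198, 168, 211, 160]
t=4: [37, 106, 47, 100]
t=5: [156, 135, 163, 139]
t=6: [54, 26, 54, 23]
t=7: [95, 141, 95, 138]
t=8: [94, 160, 94, 162]
t=9: [51, 148, 51, 150]
t=10: [63, 123, 63, 122]
t=11: [131, 169, 131, 170]
t=12: [43, 72, 43, 72]
t=13: [194, 150, 194, 150]
t=14: [48, 84, 48, 84]
t=15: [207, 165, 207, 165]
t=16: [46, 109, 46, 109]
t=17: [149, 141, 149, 141]
t=18: [51, 39, 51, 39]
t=19: [126, 144, 126, 144]
t=20: [61, 88, 61, 88]
t=21: [207, 191, 207, 191]
t=22: [105, 129, 105, 129]
t=23: [111, 147, 111, 147]
t=24: [66, 120, 66, 120]
t=25: [139, 178, 139, 178]
t=26: [56, 60, 56, 60]
t=27: [177, 171, 177, 171]
t=28: [37, 46, 37, 46]
t=29: [131, 117, 131, 117]
t=30: [118, 97, 118, 97]
t=31: [173, 141, 173, 141]
t=32: [52, 43, 52, 43]
t=33: [135, 149, 135, 149]
t=34: [43, 64, 43, 64]
t=35: [176, 144, 176, 144]
t=36: [48, 48, 48, 48]
t=37: [144, 144, 144, 144]
t=38: [48, 48, 48, 48]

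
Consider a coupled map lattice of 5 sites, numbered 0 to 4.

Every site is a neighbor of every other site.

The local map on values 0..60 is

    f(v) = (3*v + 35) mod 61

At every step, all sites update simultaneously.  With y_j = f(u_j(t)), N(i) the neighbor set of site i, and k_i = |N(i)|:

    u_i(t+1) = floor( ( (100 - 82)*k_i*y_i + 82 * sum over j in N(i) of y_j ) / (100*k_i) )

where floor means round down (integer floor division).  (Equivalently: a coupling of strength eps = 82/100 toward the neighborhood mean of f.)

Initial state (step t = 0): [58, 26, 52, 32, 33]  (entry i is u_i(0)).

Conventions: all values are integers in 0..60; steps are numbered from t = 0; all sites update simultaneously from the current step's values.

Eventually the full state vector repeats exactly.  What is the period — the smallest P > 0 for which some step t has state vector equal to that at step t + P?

Simulating step by step:
t=0: [58, 26, 52, 32, 33]
t=1: [21, 20, 21, 21, 21]
t=2: [36, 36, 36, 36, 36]
t=3: [21, 21, 21, 21, 21]
t=4: [37, 37, 37, 37, 37]
t=5: [24, 24, 24, 24, 24]
t=6: [46, 46, 46, 46, 46]
t=7: [51, 51, 51, 51, 51]
t=8: [5, 5, 5, 5, 5]
t=9: [50, 50, 50, 50, 50]
t=10: [2, 2, 2, 2, 2]
t=11: [41, 41, 41, 41, 41]
t=12: [36, 36, 36, 36, 36]

Answer: 10
Key observation: The state at step 2, [36, 36, 36, 36, 36], reappears at step 12 — and no state repeats earlier — so the cycle the system enters has period 10.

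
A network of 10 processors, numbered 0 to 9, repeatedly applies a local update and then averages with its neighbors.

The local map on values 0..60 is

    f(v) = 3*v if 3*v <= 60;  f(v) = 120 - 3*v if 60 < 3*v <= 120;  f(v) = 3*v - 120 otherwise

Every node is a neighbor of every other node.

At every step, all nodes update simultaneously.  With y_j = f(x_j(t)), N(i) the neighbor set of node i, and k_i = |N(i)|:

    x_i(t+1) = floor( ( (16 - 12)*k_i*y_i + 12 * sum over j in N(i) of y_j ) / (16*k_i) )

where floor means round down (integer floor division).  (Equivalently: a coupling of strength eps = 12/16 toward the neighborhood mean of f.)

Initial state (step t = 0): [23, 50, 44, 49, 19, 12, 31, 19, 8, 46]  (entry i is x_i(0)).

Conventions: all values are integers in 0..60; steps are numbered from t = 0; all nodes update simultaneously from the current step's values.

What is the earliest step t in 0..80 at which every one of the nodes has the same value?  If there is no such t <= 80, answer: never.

Answer: never
Key observation: The state at step 7 reappears at step 11 — the system is in a cycle of period 4 from step 7 on.  No step 0..11 is synchronized, and the cycle repeats forever, so no step up to 80 (or ever) has all nodes equal.

Derivation:
t=0: [23, 50, 44, 49, 19, 12, 31, 19, 8, 46]  (not all equal)
t=1: [36, 33, 30, 32, 37, 34, 32, 37, 32, 31]  (not all equal)
t=2: [18, 20, 21, 20, 18, 19, 20, 18, 20, 21]  (not all equal)
t=3: [56, 57, 57, 57, 56, 57, 57, 56, 57, 57]  (not all equal)
t=4: [49, 50, 50, 50, 49, 50, 50, 49, 50, 50]  (not all equal)
t=5: [28, 29, 29, 29, 28, 29, 29, 28, 29, 29]  (not all equal)
t=6: [34, 33, 33, 33, 34, 33, 33, 34, 33, 33]  (not all equal)
t=7: [19, 20, 20, 20, 19, 20, 20, 19, 20, 20]  (not all equal)
t=8: [58, 59, 59, 59, 58, 59, 59, 58, 59, 59]  (not all equal)
t=9: [55, 56, 56, 56, 55, 56, 56, 55, 56, 56]  (not all equal)
t=10: [46, 47, 47, 47, 46, 47, 47, 46, 47, 47]  (not all equal)
t=11: [19, 20, 20, 20, 19, 20, 20, 19, 20, 20]  (not all equal)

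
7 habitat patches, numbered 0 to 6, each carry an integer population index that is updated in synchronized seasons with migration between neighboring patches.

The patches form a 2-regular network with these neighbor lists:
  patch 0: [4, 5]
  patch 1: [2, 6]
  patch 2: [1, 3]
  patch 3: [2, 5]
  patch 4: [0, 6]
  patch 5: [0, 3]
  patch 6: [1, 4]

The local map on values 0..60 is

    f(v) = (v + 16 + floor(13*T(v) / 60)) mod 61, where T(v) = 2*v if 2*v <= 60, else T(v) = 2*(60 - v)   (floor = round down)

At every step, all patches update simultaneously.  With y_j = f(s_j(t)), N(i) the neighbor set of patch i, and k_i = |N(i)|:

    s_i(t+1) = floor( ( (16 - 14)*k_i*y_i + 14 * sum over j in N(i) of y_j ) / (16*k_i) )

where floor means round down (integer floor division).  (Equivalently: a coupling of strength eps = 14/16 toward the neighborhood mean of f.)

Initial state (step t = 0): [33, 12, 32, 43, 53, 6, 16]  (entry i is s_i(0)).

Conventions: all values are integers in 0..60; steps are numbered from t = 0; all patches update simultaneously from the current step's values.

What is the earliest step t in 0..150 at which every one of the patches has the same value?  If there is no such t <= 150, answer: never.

Simulating step by step:
t=0: [33, 12, 32, 43, 53, 6, 16]  (not all equal)
t=1: [22, 47, 24, 37, 44, 31, 24]  (not all equal)
t=2: [33, 44, 9, 47, 43, 28, 11]  (not all equal)
t=3: [34, 26, 8, 37, 40, 36, 8]  (not all equal)
t=4: [1, 30, 27, 12, 12, 0, 27]  (not all equal)
t=5: [23, 54, 47, 34, 35, 23, 47]  (not all equal)
t=6: [27, 7, 5, 24, 24, 27, 5]  (not all equal)
t=7: [52, 23, 36, 39, 39, 52, 36]  (not all equal)
t=8: [6, 6, 22, 5, 5, 6, 22]  (not all equal)
t=9: [23, 44, 26, 33, 33, 23, 26]  (not all equal)
t=10: [53, 47, 35, 51, 51, 53, 35]  (not all equal)
t=11: [10, 0, 7, 5, 5, 10, 7]  (not all equal)
t=12: [26, 24, 20, 27, 27, 26, 20]  (not all equal)
t=13: [53, 44, 51, 49, 49, 53, 51]  (not all equal)
t=14: [9, 8, 6, 9, 9, 9, 6]  (not all equal)
t=15: [28, 24, 27, 26, 26, 28, 27]  (not all equal)
t=16: [54, 53, 51, 54, 54, 54, 51]  (not all equal)
t=17: [11, 9, 10, 10, 10, 11, 10]  (not all equal)
t=18: [30, 29, 29, 30, 30, 30, 29]  (not all equal)
t=19: [59, 57, 57, 58, 58, 59, 57]  (not all equal)
t=20: [13, 13, 13, 13, 13, 13, 13]  (all equal)

Answer: 20
Key observation: Synchronization is absorbing here: once all patches are equal they stay equal, and step 20 is the first all-equal step.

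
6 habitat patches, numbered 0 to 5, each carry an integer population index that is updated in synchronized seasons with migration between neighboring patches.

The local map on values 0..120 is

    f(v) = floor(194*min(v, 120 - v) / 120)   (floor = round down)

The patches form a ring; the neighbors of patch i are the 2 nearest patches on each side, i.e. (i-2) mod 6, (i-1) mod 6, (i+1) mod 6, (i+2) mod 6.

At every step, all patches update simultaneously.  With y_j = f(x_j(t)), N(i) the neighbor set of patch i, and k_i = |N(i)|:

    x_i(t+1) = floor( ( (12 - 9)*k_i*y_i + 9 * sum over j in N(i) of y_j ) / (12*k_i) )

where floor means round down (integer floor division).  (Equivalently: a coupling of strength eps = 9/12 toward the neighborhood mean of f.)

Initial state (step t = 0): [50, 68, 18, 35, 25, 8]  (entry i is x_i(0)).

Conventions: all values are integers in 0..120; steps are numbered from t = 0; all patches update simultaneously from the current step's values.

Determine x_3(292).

Simulating step by step:
t=0: [50, 68, 18, 35, 25, 8]
t=1: [50, 54, 56, 44, 43, 51]
t=2: [81, 82, 80, 79, 77, 78]
t=3: [64, 64, 64, 65, 66, 65]
t=4: [89, 89, 89, 88, 88, 88]
t=5: [50, 50, 50, 50, 50, 50]
t=6: [80, 80, 80, 80, 80, 80]
t=7: [64, 64, 64, 64, 64, 64]
t=8: [90, 90, 90, 90, 90, 90]
t=9: [48, 48, 48, 48, 48, 48]
t=10: [77, 77, 77, 77, 77, 77]
t=11: [69, 69, 69, 69, 69, 69]
t=12: [82, 82, 82, 82, 82, 82]
t=13: [61, 61, 61, 61, 61, 61]
t=14: [95, 95, 95, 95, 95, 95]
t=15: [40, 40, 40, 40, 40, 40]
t=16: [64, 64, 64, 64, 64, 64]

Answer: x_3(292) = 61
Key observation: The state at step 7, [64, 64, 64, 64, 64, 64], reappears at step 16: the system is in a cycle of period 9 from step 7 on.  Therefore the state at step 292 equals the state at step 7 + ((292 - 7) mod 9) = 13, which is [61, 61, 61, 61, 61, 61].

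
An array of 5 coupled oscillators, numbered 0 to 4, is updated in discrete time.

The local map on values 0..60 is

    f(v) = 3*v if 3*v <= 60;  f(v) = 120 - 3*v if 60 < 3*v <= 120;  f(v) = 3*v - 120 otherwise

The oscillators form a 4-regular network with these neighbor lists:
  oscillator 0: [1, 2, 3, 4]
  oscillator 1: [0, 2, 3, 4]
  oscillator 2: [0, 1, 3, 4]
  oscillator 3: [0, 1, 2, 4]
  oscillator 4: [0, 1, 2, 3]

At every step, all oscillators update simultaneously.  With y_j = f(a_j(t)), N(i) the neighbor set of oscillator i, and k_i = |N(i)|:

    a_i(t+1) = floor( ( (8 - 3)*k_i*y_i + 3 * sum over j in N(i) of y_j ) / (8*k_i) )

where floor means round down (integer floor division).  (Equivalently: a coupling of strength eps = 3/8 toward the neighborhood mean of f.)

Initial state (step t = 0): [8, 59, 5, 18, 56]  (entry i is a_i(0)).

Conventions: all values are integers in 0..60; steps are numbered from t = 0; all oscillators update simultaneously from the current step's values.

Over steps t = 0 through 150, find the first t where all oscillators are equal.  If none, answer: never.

Simulating step by step:
t=0: [8, 59, 5, 18, 56]  (not all equal)
t=1: [31, 48, 26, 47, 44]  (not all equal)
t=2: [26, 24, 34, 22, 18]  (not all equal)
t=3: [42, 45, 29, 48, 48]  (not all equal)
t=4: [12, 17, 27, 22, 22]  (not all equal)
t=5: [41, 49, 42, 50, 50]  (not all equal)
t=6: [10, 23, 12, 24, 24]  (not all equal)
t=7: [35, 47, 39, 45, 45]  (not all equal)
t=8: [14, 17, 8, 14, 14]  (not all equal)
t=9: [41, 45, 31, 41, 41]  (not all equal)
t=10: [6, 12, 19, 6, 6]  (not all equal)
t=11: [23, 32, 44, 23, 23]  (not all equal)
t=12: [44, 30, 24, 44, 44]  (not all equal)
t=13: [17, 26, 36, 17, 17]  (not all equal)
t=14: [46, 41, 25, 46, 46]  (not all equal)
t=15: [19, 11, 33, 19, 19]  (not all equal)
t=16: [51, 38, 32, 51, 51]  (not all equal)
t=17: [29, 15, 24, 29, 29]  (not all equal)
t=18: [35, 41, 43, 35, 35]  (not all equal)
t=19: [13, 6, 10, 13, 13]  (not all equal)
t=20: [36, 25, 31, 36, 36]  (not all equal)
t=21: [16, 34, 24, 16, 16]  (not all equal)
t=22: [45, 29, 45, 45, 45]  (not all equal)
t=23: [16, 26, 16, 16, 16]  (not all equal)
t=24: [47, 44, 47, 47, 47]  (not all equal)
t=25: [20, 15, 20, 20, 20]  (not all equal)
t=26: [58, 50, 58, 58, 58]  (not all equal)
t=27: [51, 39, 51, 51, 51]  (not all equal)
t=28: [30, 14, 30, 30, 30]  (not all equal)
t=29: [31, 37, 31, 31, 31]  (not all equal)
t=30: [25, 15, 25, 25, 25]  (not all equal)
t=31: [45, 45, 45, 45, 45]  (all equal)

Answer: 31
Key observation: Synchronization is absorbing here: once all oscillators are equal they stay equal, and step 31 is the first all-equal step.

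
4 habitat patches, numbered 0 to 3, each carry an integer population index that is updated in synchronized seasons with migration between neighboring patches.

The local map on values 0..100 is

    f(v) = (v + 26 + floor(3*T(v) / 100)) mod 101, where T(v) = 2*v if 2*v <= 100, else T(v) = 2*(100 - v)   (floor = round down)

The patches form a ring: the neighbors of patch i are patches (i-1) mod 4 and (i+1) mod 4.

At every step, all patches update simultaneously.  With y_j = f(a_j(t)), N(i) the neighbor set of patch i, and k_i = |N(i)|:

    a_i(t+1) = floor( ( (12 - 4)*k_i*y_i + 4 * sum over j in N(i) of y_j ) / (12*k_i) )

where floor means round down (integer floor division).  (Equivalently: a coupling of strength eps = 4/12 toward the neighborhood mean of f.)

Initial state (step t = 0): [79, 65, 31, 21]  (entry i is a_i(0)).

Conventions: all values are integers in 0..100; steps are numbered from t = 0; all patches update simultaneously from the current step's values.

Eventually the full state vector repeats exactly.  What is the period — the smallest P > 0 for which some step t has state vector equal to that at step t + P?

Simulating step by step:
t=0: [79, 65, 31, 21]
t=1: [26, 72, 62, 42]
t=2: [63, 89, 88, 70]
t=3: [79, 26, 27, 82]
t=4: [13, 45, 46, 15]
t=5: [45, 67, 68, 46]
t=6: [76, 90, 91, 77]
t=7: [4, 13, 13, 5]
t=8: [31, 37, 37, 32]
t=9: [59, 63, 64, 59]
t=10: [87, 90, 91, 87]
t=11: [12, 14, 15, 12]
t=12: [38, 39, 40, 38]
t=13: [66, 67, 67, 66]
t=14: [94, 94, 94, 94]
t=15: [19, 19, 19, 19]
t=16: [46, 46, 46, 46]
t=17: [74, 74, 74, 74]
t=18: [0, 0, 0, 0]
t=19: [26, 26, 26, 26]
t=20: [53, 53, 53, 53]
t=21: [81, 81, 81, 81]
t=22: [7, 7, 7, 7]
t=23: [33, 33, 33, 33]
t=24: [60, 60, 60, 60]
t=25: [88, 88, 88, 88]
t=26: [13, 13, 13, 13]
t=27: [39, 39, 39, 39]
t=28: [67, 67, 67, 67]
t=29: [94, 94, 94, 94]

Answer: 15
Key observation: The state at step 14, [94, 94, 94, 94], reappears at step 29 — and no state repeats earlier — so the cycle the system enters has period 15.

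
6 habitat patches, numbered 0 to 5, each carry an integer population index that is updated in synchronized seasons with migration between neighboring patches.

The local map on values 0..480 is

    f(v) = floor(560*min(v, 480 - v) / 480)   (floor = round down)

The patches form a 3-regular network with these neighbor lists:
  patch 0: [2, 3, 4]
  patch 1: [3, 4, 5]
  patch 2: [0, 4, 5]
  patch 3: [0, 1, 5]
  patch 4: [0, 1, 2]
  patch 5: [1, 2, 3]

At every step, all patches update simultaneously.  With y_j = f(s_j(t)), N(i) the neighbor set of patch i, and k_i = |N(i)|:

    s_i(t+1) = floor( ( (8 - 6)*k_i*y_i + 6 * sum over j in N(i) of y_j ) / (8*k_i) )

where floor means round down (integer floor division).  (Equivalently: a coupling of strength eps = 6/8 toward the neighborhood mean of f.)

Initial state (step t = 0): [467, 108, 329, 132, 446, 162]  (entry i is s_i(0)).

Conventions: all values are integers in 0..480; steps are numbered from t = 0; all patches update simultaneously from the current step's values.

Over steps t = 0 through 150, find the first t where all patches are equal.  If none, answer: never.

Simulating step by step:
t=0: [467, 108, 329, 132, 446, 162]  (not all equal)
t=1: [96, 127, 104, 121, 89, 161]  (not all equal)
t=2: [119, 144, 130, 147, 121, 149]  (not all equal)
t=3: [150, 163, 150, 162, 149, 165]  (not all equal)
t=4: [178, 186, 178, 186, 178, 186]  (not all equal)
t=5: [209, 214, 209, 214, 209, 214]  (not all equal)
t=6: [244, 247, 244, 247, 244, 247]  (not all equal)
t=7: [274, 272, 274, 272, 274, 272]  (not all equal)
t=8: [240, 241, 240, 241, 240, 241]  (not all equal)
t=9: [279, 278, 279, 278, 279, 278]  (not all equal)
t=10: [234, 234, 234, 234, 234, 234]  (all equal)

Answer: 10
Key observation: Synchronization is absorbing here: once all patches are equal they stay equal, and step 10 is the first all-equal step.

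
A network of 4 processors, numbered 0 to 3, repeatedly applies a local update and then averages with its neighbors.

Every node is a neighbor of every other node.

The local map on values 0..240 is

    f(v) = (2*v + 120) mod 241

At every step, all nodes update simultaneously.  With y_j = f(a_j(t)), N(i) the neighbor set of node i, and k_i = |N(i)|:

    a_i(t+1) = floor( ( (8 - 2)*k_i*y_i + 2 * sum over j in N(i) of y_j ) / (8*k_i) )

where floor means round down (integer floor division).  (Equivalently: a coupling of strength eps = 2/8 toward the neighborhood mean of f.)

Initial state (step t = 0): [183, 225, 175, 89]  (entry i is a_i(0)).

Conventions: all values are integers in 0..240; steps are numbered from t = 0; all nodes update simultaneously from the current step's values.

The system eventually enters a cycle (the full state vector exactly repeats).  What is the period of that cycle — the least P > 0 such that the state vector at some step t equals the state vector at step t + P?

Simulating step by step:
t=0: [183, 225, 175, 89]
t=1: [34, 90, 184, 69]
t=2: [147, 61, 26, 33]
t=3: [159, 45, 159, 168]
t=4: [199, 208, 199, 211]
t=5: [39, 51, 39, 55]
t=6: [202, 218, 202, 224]
t=7: [48, 69, 48, 77]
t=8: [184, 51, 184, 62]
t=9: [23, 167, 23, 21]
t=10: [169, 200, 169, 166]
t=11: [201, 82, 201, 197]
t=12: [39, 41, 39, 34]
t=13: [197, 200, 197, 190]
t=14: [31, 35, 31, 22]
t=15: [181, 186, 181, 169]
t=16: [18, 25, 18, 163]
t=17: [161, 170, 161, 193]
t=18: [187, 199, 187, 69]
t=19: [14, 30, 14, 17]
t=20: [151, 172, 151, 155]
t=21: [185, 213, 185, 190]
t=22: [13, 50, 13, 20]
t=23: [153, 202, 153, 162]
t=24: [174, 79, 174, 186]
t=25: [193, 66, 193, 48]
t=26: [38, 30, 38, 166]
t=27: [195, 185, 195, 205]
t=28: [28, 14, 28, 41]
t=29: [175, 157, 175, 193]
t=30: [208, 184, 208, 72]
t=31: [47, 15, 47, 26]
t=32: [205, 162, 205, 177]
t=33: [76, 179, 76, 199]
t=34: [48, 185, 48, 51]
t=35: [199, 60, 199, 203]
t=36: [53, 189, 53, 59]
t=37: [209, 69, 209, 217]
t=38: [54, 28, 54, 64]
t=39: [205, 170, 205, 57]
t=40: [77, 191, 77, 201]
t=41: [32, 23, 32, 37]
t=42: [183, 171, 183, 190]
t=43: [23, 167, 23, 32]
t=44: [171, 202, 171, 183]
t=45: [188, 68, 188, 43]
t=46: [30, 30, 30, 158]
t=47: [181, 181, 181, 191]
t=48: [1, 1, 1, 15]
t=49: [124, 124, 124, 143]
t=50: [130, 130, 130, 155]
t=51: [143, 143, 143, 176]
t=52: [170, 170, 170, 214]
t=53: [206, 206, 206, 104]
t=54: [53, 53, 53, 77]
t=55: [209, 209, 209, 81]
t=56: [54, 54, 54, 44]
t=57: [226, 226, 226, 213]
t=58: [87, 87, 87, 70]
t=59: [50, 50, 50, 27]
t=60: [216, 216, 216, 185]
t=61: [64, 64, 64, 23]
t=62: [20, 20, 20, 126]
t=63: [157, 157, 157, 138]
t=64: [189, 189, 189, 164]
t=65: [31, 31, 31, 159]
t=66: [183, 183, 183, 193]
t=67: [5, 5, 5, 19]
t=68: [132, 132, 132, 151]
t=69: [146, 146, 146, 171]
t=70: [175, 175, 175, 208]
t=71: [214, 214, 214, 97]
t=72: [66, 66, 66, 71]
t=73: [11, 11, 11, 18]
t=74: [143, 143, 143, 152]
t=75: [166, 166, 166, 178]
t=76: [213, 213, 213, 229]
t=77: [66, 66, 66, 88]
t=78: [14, 14, 14, 44]
t=79: [153, 153, 153, 193]
t=80: [171, 171, 171, 64]
t=81: [203, 203, 203, 60]
t=82: [60, 60, 60, 191]
t=83: [221, 221, 221, 75]
t=84: [75, 75, 75, 41]
t=85: [43, 43, 43, 158]
t=86: [205, 205, 205, 197]
t=87: [46, 46, 46, 36]
t=88: [210, 210, 210, 197]
t=89: [55, 55, 55, 38]
t=90: [227, 227, 227, 204]
t=91: [88, 88, 88, 57]
t=92: [69, 69, 69, 189]
t=93: [16, 16, 16, 16]
t=94: [152, 152, 152, 152]
t=95: [183, 183, 183, 183]
t=96: [4, 4, 4, 4]
t=97: [128, 128, 128, 128]
t=98: [135, 135, 135, 135]
t=99: [149, 149, 149, 149]
t=100: [177, 177, 177, 177]
t=101: [233, 233, 233, 233]
t=102: [104, 104, 104, 104]
t=103: [87, 87, 87, 87]
t=104: [53, 53, 53, 53]
t=105: [226, 226, 226, 226]
t=106: [90, 90, 90, 90]
t=107: [59, 59, 59, 59]
t=108: [238, 238, 238, 238]
t=109: [114, 114, 114, 114]
t=110: [107, 107, 107, 107]
t=111: [93, 93, 93, 93]
t=112: [65, 65, 65, 65]
t=113: [9, 9, 9, 9]
t=114: [138, 138, 138, 138]
t=115: [155, 155, 155, 155]
t=116: [189, 189, 189, 189]
t=117: [16, 16, 16, 16]

Answer: 24
Key observation: The state at step 93, [16, 16, 16, 16], reappears at step 117 — and no state repeats earlier — so the cycle the system enters has period 24.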